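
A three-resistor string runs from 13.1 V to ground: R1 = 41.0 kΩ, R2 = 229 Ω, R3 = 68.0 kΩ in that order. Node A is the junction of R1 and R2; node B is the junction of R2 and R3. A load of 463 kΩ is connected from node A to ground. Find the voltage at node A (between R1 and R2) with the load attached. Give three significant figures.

Below node A the series string R2+R3 = 68230 Ω sits in parallel with the 463000 Ω load: 59470 Ω.
V_A = 13.1 × 59470/(41000 + 59470) = 7.75 V.

V ≈ 7.75 V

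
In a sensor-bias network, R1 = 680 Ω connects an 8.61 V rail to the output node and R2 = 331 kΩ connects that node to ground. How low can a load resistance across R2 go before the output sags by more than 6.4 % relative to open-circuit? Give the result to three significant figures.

R_L(min) ≈ 9.92 kΩ

Output resistance R_th = R1‖R2 = (680 × 331000)/331700 = 678.6 Ω.
The fractional drop is R_th/(R_th + R_L); requiring this ≤ 0.0640 gives R_L ≥ R_th(1/0.0640 − 1) = 678.6 × 14.62 = 9.92 kΩ.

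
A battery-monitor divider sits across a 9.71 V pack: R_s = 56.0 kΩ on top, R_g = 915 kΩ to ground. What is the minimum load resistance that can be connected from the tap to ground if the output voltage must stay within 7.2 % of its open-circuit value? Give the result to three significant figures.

Output resistance R_th = R_s‖R_g = (56.0 × 915)/971.0 = 52.77 kΩ.
The fractional drop is R_th/(R_th + R_L); requiring this ≤ 0.0720 gives R_L ≥ R_th(1/0.0720 − 1) = 52.77 × 12.89 = 680 kΩ.

R_L(min) ≈ 680 kΩ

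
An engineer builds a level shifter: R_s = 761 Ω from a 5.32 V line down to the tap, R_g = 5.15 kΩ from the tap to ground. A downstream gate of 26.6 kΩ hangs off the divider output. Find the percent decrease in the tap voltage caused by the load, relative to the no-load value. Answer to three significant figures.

The divider's output (Thévenin) resistance is R_s‖R_g = 663.0 Ω.
Fractional drop under load = R_th/(R_th + R_L) = 663.0 / (663.0 + 26600) = 0.02432.
So the output falls by 2.43 %.

2.43 %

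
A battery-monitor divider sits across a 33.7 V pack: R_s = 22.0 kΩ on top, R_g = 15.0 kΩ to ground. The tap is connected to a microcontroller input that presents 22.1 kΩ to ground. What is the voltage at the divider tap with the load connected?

The load sits in parallel with R_g: R_g‖R_L = (15.0 × 22.1) / (15.0 + 22.1) = 8.935 kΩ.
V_out = 33.7 × 8.935 / (22.0 + 8.935) = 33.7 × 8.935/30.94 = 9.73 V.

V_out ≈ 9.73 V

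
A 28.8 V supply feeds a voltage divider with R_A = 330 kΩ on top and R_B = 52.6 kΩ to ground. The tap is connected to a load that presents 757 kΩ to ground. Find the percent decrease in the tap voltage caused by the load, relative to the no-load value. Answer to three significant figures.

The divider's output (Thévenin) resistance is R_A‖R_B = 45.37 kΩ.
Fractional drop under load = R_th/(R_th + R_L) = 45.37 / (45.37 + 757) = 0.05654.
So the output falls by 5.65 %.

5.65 %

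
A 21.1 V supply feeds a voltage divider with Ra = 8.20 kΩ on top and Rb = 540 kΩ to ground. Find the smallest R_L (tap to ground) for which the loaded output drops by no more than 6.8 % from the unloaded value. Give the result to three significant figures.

Output resistance R_th = Ra‖Rb = (8.20 × 540)/548.2 = 8.077 kΩ.
The fractional drop is R_th/(R_th + R_L); requiring this ≤ 0.0680 gives R_L ≥ R_th(1/0.0680 − 1) = 8.077 × 13.71 = 111 kΩ.

R_L(min) ≈ 111 kΩ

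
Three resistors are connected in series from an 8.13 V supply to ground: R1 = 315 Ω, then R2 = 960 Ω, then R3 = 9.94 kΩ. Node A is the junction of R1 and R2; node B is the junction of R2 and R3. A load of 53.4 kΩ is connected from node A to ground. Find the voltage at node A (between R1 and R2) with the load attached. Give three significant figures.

Below node A the series string R2+R3 = 10900 Ω sits in parallel with the 53400 Ω load: 9052 Ω.
V_A = 8.13 × 9052/(315 + 9052) = 7.86 V.

V ≈ 7.86 V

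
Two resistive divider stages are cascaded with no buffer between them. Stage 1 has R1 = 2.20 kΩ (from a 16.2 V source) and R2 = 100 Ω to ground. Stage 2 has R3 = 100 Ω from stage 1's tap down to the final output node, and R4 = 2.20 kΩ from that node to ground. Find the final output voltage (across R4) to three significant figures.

Stage 2 presents R3+R4 = 2300 Ω as a load on stage 1's tap.
Stage 1's lower leg becomes R2‖(R3+R4) = 95.83 Ω, so V_mid = 16.2 × 95.83/2296 = 0.6762 V.
Stage 2 is itself unloaded: V_out = V_mid × R4/(R3+R4) = 0.6762 × 2200/2300 = 0.647 V.

V_out ≈ 0.647 V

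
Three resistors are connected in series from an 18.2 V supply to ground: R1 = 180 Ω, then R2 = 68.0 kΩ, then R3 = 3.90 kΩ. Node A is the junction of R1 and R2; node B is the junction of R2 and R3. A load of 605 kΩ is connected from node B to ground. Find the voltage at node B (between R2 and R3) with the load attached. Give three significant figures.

At node B, R3 is in parallel with the load: R3‖R_L = 3875 Ω.
Below node A the resistance is R2 + (R3‖R_L) = 71880 Ω, so V_A = 18.2 × 71880/72060 = 18.15 V.
Then V_B = V_A × (R3‖R_L)/(R2 + R3‖R_L) = 18.15 × 3875/71880 = 0.979 V.

V ≈ 0.979 V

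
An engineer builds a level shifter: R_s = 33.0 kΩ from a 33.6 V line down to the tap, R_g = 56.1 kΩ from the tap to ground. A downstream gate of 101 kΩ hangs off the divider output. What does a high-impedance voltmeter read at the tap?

V_out ≈ 17.5 V

The load sits in parallel with R_g: R_g‖R_L = (56.1 × 101) / (56.1 + 101) = 36.07 kΩ.
V_out = 33.6 × 36.07 / (33.0 + 36.07) = 33.6 × 36.07/69.07 = 17.5 V.
(Unloaded it would have been 21.2 V.)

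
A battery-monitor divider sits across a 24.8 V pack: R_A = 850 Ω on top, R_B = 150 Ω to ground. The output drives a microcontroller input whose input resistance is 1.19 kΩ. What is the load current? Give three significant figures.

R_B‖R_L = 133.2 Ω; V_out = 24.8 × 133.2/983.2 = 3.360 V.
I_L = V_out / R_L = 3.360 / 1.19 kΩ = 2.82 mA.

I_L ≈ 2.82 mA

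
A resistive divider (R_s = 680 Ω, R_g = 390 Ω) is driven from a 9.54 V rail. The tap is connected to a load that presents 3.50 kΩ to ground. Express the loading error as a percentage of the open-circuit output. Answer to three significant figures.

6.61 %

The divider's output (Thévenin) resistance is R_s‖R_g = 247.9 Ω.
Fractional drop under load = R_th/(R_th + R_L) = 247.9 / (247.9 + 3500) = 0.06613.
So the output falls by 6.61 %.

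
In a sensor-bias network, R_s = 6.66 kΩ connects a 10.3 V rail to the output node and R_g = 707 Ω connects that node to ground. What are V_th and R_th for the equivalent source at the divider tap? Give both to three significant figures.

V_th = 0.988 V, R_th = 639 Ω

V_th is the open-circuit tap voltage: 10.3 × 707/(6660 + 707) = 0.988 V.
With the supply zeroed, R_s and R_g appear in parallel from the tap: R_th = R_s‖R_g = (6660 × 707)/7367 = 639 Ω.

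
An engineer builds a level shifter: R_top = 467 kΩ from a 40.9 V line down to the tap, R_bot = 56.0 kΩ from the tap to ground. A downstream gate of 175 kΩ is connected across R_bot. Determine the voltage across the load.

The load sits in parallel with R_bot: R_bot‖R_L = (56.0 × 175) / (56.0 + 175) = 42.42 kΩ.
V_out = 40.9 × 42.42 / (467 + 42.42) = 40.9 × 42.42/509.4 = 3.41 V.
(Unloaded it would have been 4.38 V.)

V_out ≈ 3.41 V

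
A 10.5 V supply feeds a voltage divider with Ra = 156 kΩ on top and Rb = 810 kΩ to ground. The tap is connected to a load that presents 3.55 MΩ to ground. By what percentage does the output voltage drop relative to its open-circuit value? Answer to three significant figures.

3.55 %

The divider's output (Thévenin) resistance is Ra‖Rb = 130.8 kΩ.
Fractional drop under load = R_th/(R_th + R_L) = 130.8 / (130.8 + 3550) = 0.03554.
So the output falls by 3.55 %.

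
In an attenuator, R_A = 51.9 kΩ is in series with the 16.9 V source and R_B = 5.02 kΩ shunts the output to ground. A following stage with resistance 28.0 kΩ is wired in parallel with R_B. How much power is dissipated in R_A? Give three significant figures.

P ≈ 4.70 mW

Total resistance from the source is R_A + (R_B‖R_L) = 56.16 kΩ, so I = 16.9/56.16 kΩ = 0.3009 mA.
P = I²·R_A = (0.3009 mA)² × 51.9 kΩ = 4.70 mW.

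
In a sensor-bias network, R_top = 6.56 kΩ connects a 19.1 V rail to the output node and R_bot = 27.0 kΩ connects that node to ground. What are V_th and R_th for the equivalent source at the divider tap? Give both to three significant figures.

V_th = 15.4 V, R_th = 5.28 kΩ

V_th is the open-circuit tap voltage: 19.1 × 27.0/(6.56 + 27.0) = 15.4 V.
With the supply zeroed, R_top and R_bot appear in parallel from the tap: R_th = R_top‖R_bot = (6.56 × 27.0)/33.56 = 5.28 kΩ.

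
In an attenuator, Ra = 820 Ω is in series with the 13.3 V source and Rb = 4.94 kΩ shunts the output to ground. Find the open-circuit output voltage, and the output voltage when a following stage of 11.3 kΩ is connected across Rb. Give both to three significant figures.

Open-circuit: V = 13.3 × 4940/(820 + 4940) = 11.4 V.
With the load, Rb becomes Rb‖R_L = 3437 Ω, so V = 13.3 × 3437/4257 = 10.7 V.

Unloaded: 11.4 V; loaded: 10.7 V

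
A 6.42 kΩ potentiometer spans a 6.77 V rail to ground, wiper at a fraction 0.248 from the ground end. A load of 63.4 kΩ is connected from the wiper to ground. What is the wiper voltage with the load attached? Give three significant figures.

V ≈ 1.65 V

The wiper splits the pot into (1−α)R = 4.828 kΩ above and αR = 1.592 kΩ below.
Lower section ‖ load = 1.553 kΩ.
V_wiper = 6.77 × 1.553/(4.828 + 1.553) = 1.65 V.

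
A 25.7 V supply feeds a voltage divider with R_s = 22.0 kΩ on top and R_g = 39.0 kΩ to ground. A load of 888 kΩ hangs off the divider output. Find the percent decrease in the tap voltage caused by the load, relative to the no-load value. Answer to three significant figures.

The divider's output (Thévenin) resistance is R_s‖R_g = 14.07 kΩ.
Fractional drop under load = R_th/(R_th + R_L) = 14.07 / (14.07 + 888) = 0.01559.
So the output falls by 1.56 %.

1.56 %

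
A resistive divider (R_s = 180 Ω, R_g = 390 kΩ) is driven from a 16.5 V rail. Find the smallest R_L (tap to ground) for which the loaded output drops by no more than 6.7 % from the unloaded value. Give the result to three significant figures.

R_L(min) ≈ 2.51 kΩ

Output resistance R_th = R_s‖R_g = (180 × 390000)/390200 = 179.9 Ω.
The fractional drop is R_th/(R_th + R_L); requiring this ≤ 0.0670 gives R_L ≥ R_th(1/0.0670 − 1) = 179.9 × 13.93 = 2.51 kΩ.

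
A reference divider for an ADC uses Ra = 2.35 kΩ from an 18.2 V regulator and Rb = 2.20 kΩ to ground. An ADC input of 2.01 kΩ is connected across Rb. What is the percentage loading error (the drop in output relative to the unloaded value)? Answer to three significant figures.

36.1 %

Unloaded V = 18.2 × 2.20/4.550 = 8.800 V.
Loaded: Rb‖R_L = 1.050 kΩ, giving V = 18.2 × 1.050/3.400 = 5.622 V.
Drop = (8.800 − 5.622) / 8.800 = 36.1 %.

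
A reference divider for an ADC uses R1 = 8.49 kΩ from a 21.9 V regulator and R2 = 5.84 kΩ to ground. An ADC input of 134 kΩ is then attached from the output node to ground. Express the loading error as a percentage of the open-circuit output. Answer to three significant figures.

2.52 %

The divider's output (Thévenin) resistance is R1‖R2 = 3.460 kΩ.
Fractional drop under load = R_th/(R_th + R_L) = 3.460 / (3.460 + 134) = 0.02517.
So the output falls by 2.52 %.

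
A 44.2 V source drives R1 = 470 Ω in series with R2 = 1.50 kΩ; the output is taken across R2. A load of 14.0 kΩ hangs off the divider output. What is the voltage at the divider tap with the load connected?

The load sits in parallel with R2: R2‖R_L = (1500 × 14000) / (1500 + 14000) = 1355 Ω.
V_out = 44.2 × 1355 / (470 + 1355) = 44.2 × 1355/1825 = 32.8 V.

V_out ≈ 32.8 V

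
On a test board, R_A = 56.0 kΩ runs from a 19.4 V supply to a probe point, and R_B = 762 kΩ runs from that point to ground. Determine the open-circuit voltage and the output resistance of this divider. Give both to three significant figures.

V_th is the open-circuit tap voltage: 19.4 × 762/(56.0 + 762) = 18.1 V.
With the supply zeroed, R_A and R_B appear in parallel from the tap: R_th = R_A‖R_B = (56.0 × 762)/818.0 = 52.2 kΩ.

V_th = 18.1 V, R_th = 52.2 kΩ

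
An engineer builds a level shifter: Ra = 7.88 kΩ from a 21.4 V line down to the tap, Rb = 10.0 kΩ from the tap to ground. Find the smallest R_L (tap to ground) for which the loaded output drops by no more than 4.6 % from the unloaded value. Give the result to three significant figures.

R_L(min) ≈ 91.4 kΩ

Output resistance R_th = Ra‖Rb = (7.88 × 10.0)/17.88 = 4.407 kΩ.
The fractional drop is R_th/(R_th + R_L); requiring this ≤ 0.0460 gives R_L ≥ R_th(1/0.0460 − 1) = 4.407 × 20.74 = 91.4 kΩ.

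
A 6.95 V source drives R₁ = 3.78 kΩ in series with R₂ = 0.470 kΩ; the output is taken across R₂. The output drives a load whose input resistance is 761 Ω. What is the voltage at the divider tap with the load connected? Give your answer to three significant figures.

The load sits in parallel with R₂: R₂‖R_L = (470 × 761) / (470 + 761) = 290.6 Ω.
V_out = 6.95 × 290.6 / (3780 + 290.6) = 6.95 × 290.6/4071 = 0.496 V.

V_out ≈ 0.496 V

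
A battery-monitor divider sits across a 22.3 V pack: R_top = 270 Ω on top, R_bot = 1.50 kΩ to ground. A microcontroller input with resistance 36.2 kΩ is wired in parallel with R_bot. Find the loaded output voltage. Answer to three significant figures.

V_out ≈ 18.8 V

The load sits in parallel with R_bot: R_bot‖R_L = (1500 × 36200) / (1500 + 36200) = 1440 Ω.
V_out = 22.3 × 1440 / (270 + 1440) = 22.3 × 1440/1710 = 18.8 V.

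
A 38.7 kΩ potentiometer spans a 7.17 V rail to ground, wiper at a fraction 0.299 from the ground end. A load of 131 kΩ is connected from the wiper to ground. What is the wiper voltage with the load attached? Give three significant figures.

The wiper splits the pot into (1−α)R = 27.13 kΩ above and αR = 11.57 kΩ below.
Lower section ‖ load = 10.63 kΩ.
V_wiper = 7.17 × 10.63/(27.13 + 10.63) = 2.02 V.

V ≈ 2.02 V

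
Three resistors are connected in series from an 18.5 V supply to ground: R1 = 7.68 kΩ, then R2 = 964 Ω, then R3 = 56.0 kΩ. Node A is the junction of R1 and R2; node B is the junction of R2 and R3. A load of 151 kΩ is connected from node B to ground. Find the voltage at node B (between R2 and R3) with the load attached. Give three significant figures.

V ≈ 15.3 V

At node B, R3 is in parallel with the load: R3‖R_L = 40850 Ω.
Below node A the resistance is R2 + (R3‖R_L) = 41810 Ω, so V_A = 18.5 × 41810/49490 = 15.63 V.
Then V_B = V_A × (R3‖R_L)/(R2 + R3‖R_L) = 15.63 × 40850/41810 = 15.3 V.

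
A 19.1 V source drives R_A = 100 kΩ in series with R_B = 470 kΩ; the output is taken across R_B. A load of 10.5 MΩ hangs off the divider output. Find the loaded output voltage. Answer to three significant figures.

The load sits in parallel with R_B: R_B‖R_L = (470 × 10500) / (470 + 10500) = 449.9 kΩ.
V_out = 19.1 × 449.9 / (100 + 449.9) = 19.1 × 449.9/549.9 = 15.6 V.

V_out ≈ 15.6 V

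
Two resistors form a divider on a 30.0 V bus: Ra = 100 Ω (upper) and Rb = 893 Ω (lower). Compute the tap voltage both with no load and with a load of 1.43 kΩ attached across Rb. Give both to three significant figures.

Unloaded: 27.0 V; loaded: 25.4 V

Open-circuit: V = 30.0 × 893/(100 + 893) = 27.0 V.
With the load, Rb becomes Rb‖R_L = 549.7 Ω, so V = 30.0 × 549.7/649.7 = 25.4 V.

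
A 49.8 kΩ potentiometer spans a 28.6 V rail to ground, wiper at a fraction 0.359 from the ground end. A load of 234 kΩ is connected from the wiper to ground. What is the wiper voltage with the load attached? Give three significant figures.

V ≈ 9.79 V

The wiper splits the pot into (1−α)R = 31.92 kΩ above and αR = 17.88 kΩ below.
Lower section ‖ load = 16.61 kΩ.
V_wiper = 28.6 × 16.61/(31.92 + 16.61) = 9.79 V.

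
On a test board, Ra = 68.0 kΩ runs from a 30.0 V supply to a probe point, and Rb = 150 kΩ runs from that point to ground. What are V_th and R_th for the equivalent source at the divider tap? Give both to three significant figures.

V_th is the open-circuit tap voltage: 30.0 × 150/(68.0 + 150) = 20.6 V.
With the supply zeroed, Ra and Rb appear in parallel from the tap: R_th = Ra‖Rb = (68.0 × 150)/218.0 = 46.8 kΩ.

V_th = 20.6 V, R_th = 46.8 kΩ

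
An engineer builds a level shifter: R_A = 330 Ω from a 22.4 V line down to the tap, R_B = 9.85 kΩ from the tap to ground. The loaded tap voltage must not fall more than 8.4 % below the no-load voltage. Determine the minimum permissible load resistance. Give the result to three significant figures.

R_L(min) ≈ 3.48 kΩ

Output resistance R_th = R_A‖R_B = (330 × 9850)/10180 = 319.3 Ω.
The fractional drop is R_th/(R_th + R_L); requiring this ≤ 0.0840 gives R_L ≥ R_th(1/0.0840 − 1) = 319.3 × 10.90 = 3.48 kΩ.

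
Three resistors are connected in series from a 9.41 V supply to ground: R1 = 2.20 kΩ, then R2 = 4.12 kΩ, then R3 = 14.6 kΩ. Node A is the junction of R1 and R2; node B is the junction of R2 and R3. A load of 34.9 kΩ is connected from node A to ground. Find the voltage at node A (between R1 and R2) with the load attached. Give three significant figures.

V ≈ 7.97 V

Below node A the series string R2+R3 = 18.72 kΩ sits in parallel with the 34.9 kΩ load: 12.18 kΩ.
V_A = 9.41 × 12.18/(2.20 + 12.18) = 7.97 V.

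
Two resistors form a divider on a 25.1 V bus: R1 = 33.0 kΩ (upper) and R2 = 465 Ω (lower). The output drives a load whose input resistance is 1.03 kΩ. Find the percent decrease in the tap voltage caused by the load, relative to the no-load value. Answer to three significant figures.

Unloaded V = 25.1 × 465/33460 = 0.3488 V.
Loaded: R2‖R_L = 320.4 Ω, giving V = 25.1 × 320.4/33320 = 0.2413 V.
Drop = (0.3488 − 0.2413) / 0.3488 = 30.8 %.

30.8 %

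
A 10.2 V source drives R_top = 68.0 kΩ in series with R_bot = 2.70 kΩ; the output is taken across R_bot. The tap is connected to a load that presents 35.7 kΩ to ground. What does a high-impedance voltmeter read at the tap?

The load sits in parallel with R_bot: R_bot‖R_L = (2.70 × 35.7) / (2.70 + 35.7) = 2.510 kΩ.
V_out = 10.2 × 2.510 / (68.0 + 2.510) = 10.2 × 2.510/70.51 = 0.363 V.
(Unloaded it would have been 0.390 V.)

V_out ≈ 0.363 V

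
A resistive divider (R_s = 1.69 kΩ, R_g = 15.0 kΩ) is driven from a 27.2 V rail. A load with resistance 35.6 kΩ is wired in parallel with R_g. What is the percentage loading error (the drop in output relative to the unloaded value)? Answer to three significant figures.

4.09 %

The divider's output (Thévenin) resistance is R_s‖R_g = 1.519 kΩ.
Fractional drop under load = R_th/(R_th + R_L) = 1.519 / (1.519 + 35.6) = 0.04092.
So the output falls by 4.09 %.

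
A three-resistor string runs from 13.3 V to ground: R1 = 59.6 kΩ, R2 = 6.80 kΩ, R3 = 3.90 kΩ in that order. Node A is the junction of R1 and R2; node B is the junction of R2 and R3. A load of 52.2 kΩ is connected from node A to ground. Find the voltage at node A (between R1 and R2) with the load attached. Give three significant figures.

Below node A the series string R2+R3 = 10.70 kΩ sits in parallel with the 52.2 kΩ load: 8.880 kΩ.
V_A = 13.3 × 8.880/(59.6 + 8.880) = 1.72 V.

V ≈ 1.72 V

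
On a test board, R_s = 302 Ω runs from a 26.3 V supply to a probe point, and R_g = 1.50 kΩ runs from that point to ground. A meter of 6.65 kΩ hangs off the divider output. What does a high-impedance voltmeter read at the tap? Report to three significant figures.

The load sits in parallel with R_g: R_g‖R_L = (1500 × 6650) / (1500 + 6650) = 1224 Ω.
V_out = 26.3 × 1224 / (302 + 1224) = 26.3 × 1224/1526 = 21.1 V.

V_out ≈ 21.1 V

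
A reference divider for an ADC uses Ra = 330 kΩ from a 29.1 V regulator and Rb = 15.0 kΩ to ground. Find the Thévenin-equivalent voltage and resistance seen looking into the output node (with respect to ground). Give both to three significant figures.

V_th = 1.27 V, R_th = 14.3 kΩ

V_th is the open-circuit tap voltage: 29.1 × 15.0/(330 + 15.0) = 1.27 V.
With the supply zeroed, Ra and Rb appear in parallel from the tap: R_th = Ra‖Rb = (330 × 15.0)/345.0 = 14.3 kΩ.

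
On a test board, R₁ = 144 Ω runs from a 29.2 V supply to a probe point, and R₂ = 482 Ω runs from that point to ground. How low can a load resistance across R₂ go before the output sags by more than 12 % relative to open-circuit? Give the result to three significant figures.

R_L(min) ≈ 813 Ω

Output resistance R_th = R₁‖R₂ = (144 × 482)/626.0 = 110.9 Ω.
The fractional drop is R_th/(R_th + R_L); requiring this ≤ 0.120 gives R_L ≥ R_th(1/0.120 − 1) = 110.9 × 7.333 = 813 Ω.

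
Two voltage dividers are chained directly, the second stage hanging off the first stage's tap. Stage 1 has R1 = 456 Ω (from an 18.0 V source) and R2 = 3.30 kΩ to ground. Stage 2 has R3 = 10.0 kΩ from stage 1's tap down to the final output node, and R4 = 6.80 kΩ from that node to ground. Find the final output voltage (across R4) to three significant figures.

Stage 2 presents R3+R4 = 16800 Ω as a load on stage 1's tap.
Stage 1's lower leg becomes R2‖(R3+R4) = 2758 Ω, so V_mid = 18.0 × 2758/3214 = 15.45 V.
Stage 2 is itself unloaded: V_out = V_mid × R4/(R3+R4) = 15.45 × 6800/16800 = 6.25 V.

V_out ≈ 6.25 V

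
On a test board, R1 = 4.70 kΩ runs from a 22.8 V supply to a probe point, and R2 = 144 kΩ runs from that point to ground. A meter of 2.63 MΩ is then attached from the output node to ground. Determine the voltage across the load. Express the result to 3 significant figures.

The load sits in parallel with R2: R2‖R_L = (144 × 2630) / (144 + 2630) = 136.5 kΩ.
V_out = 22.8 × 136.5 / (4.70 + 136.5) = 22.8 × 136.5/141.2 = 22.0 V.

V_out ≈ 22.0 V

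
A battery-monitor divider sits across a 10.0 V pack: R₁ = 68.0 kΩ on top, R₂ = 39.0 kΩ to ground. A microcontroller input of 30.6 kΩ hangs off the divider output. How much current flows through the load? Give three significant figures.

I_L ≈ 0.0658 mA

R₂‖R_L = 17.15 kΩ; V_out = 10.0 × 17.15/85.15 = 2.014 V.
I_L = V_out / R_L = 2.014 / 30.6 kΩ = 0.0658 mA.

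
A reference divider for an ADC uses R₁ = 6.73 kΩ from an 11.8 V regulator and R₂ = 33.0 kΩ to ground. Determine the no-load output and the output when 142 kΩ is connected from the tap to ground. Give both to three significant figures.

Open-circuit: V = 11.8 × 33.0/(6.73 + 33.0) = 9.80 V.
With the load, R₂ becomes R₂‖R_L = 26.78 kΩ, so V = 11.8 × 26.78/33.51 = 9.43 V.

Unloaded: 9.80 V; loaded: 9.43 V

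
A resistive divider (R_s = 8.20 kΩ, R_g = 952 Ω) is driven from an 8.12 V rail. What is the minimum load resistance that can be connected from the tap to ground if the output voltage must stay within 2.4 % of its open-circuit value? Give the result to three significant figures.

R_L(min) ≈ 34.7 kΩ

Output resistance R_th = R_s‖R_g = (8200 × 952)/9152 = 853.0 Ω.
The fractional drop is R_th/(R_th + R_L); requiring this ≤ 0.0240 gives R_L ≥ R_th(1/0.0240 − 1) = 853.0 × 40.67 = 34.7 kΩ.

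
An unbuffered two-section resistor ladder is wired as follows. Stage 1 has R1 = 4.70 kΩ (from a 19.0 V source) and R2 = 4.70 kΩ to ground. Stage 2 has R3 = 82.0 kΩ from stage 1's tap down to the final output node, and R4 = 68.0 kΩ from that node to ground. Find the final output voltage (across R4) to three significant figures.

V_out ≈ 4.24 V

Stage 2 presents R3+R4 = 150.0 kΩ as a load on stage 1's tap.
Stage 1's lower leg becomes R2‖(R3+R4) = 4.557 kΩ, so V_mid = 19.0 × 4.557/9.257 = 9.353 V.
Stage 2 is itself unloaded: V_out = V_mid × R4/(R3+R4) = 9.353 × 68.0/150.0 = 4.24 V.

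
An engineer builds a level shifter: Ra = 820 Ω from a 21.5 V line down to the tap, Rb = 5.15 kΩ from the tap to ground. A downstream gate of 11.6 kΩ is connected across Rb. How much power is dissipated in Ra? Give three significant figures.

Total resistance from the source is Ra + (Rb‖R_L) = 4387 Ω, so I = 21.5/4387 Ω = 4.901 mA.
P = I²·Ra = (4.901 mA)² × 820 Ω = 19.7 mW.

P ≈ 19.7 mW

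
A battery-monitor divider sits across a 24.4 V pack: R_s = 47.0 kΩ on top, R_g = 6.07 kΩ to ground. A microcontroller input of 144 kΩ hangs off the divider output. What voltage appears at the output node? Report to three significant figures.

V_out ≈ 2.69 V

The load sits in parallel with R_g: R_g‖R_L = (6.07 × 144) / (6.07 + 144) = 5.824 kΩ.
V_out = 24.4 × 5.824 / (47.0 + 5.824) = 24.4 × 5.824/52.82 = 2.69 V.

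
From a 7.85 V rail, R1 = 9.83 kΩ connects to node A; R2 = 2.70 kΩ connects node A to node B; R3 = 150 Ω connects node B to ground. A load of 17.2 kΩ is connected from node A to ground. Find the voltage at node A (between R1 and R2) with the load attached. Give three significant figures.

V ≈ 1.56 V

Below node A the series string R2+R3 = 2850 Ω sits in parallel with the 17200 Ω load: 2445 Ω.
V_A = 7.85 × 2445/(9830 + 2445) = 1.56 V.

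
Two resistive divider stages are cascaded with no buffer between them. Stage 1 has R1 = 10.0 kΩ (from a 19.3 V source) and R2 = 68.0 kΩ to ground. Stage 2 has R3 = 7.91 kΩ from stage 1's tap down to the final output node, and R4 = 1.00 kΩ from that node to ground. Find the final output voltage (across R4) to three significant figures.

Stage 2 presents R3+R4 = 8.910 kΩ as a load on stage 1's tap.
Stage 1's lower leg becomes R2‖(R3+R4) = 7.878 kΩ, so V_mid = 19.3 × 7.878/17.88 = 8.504 V.
Stage 2 is itself unloaded: V_out = V_mid × R4/(R3+R4) = 8.504 × 1.00/8.910 = 0.954 V.

V_out ≈ 0.954 V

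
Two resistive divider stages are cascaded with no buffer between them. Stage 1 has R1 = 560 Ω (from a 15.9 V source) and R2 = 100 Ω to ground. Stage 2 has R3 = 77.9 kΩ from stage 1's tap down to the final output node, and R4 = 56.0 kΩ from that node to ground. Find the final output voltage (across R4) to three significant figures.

V_out ≈ 1.01 V

Stage 2 presents R3+R4 = 133900 Ω as a load on stage 1's tap.
Stage 1's lower leg becomes R2‖(R3+R4) = 99.93 Ω, so V_mid = 15.9 × 99.93/659.9 = 2.408 V.
Stage 2 is itself unloaded: V_out = V_mid × R4/(R3+R4) = 2.408 × 56000/133900 = 1.01 V.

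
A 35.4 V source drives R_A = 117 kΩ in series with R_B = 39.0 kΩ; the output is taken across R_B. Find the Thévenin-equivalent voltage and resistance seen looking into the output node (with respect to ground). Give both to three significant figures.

V_th = 8.85 V, R_th = 29.2 kΩ

V_th is the open-circuit tap voltage: 35.4 × 39.0/(117 + 39.0) = 8.85 V.
With the supply zeroed, R_A and R_B appear in parallel from the tap: R_th = R_A‖R_B = (117 × 39.0)/156.0 = 29.2 kΩ.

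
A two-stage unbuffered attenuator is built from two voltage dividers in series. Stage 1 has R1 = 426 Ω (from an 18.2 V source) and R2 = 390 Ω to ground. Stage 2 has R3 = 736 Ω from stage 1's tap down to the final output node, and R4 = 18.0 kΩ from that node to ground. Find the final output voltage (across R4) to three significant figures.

Stage 2 presents R3+R4 = 18740 Ω as a load on stage 1's tap.
Stage 1's lower leg becomes R2‖(R3+R4) = 382.0 Ω, so V_mid = 18.2 × 382.0/808.0 = 8.605 V.
Stage 2 is itself unloaded: V_out = V_mid × R4/(R3+R4) = 8.605 × 18000/18740 = 8.27 V.

V_out ≈ 8.27 V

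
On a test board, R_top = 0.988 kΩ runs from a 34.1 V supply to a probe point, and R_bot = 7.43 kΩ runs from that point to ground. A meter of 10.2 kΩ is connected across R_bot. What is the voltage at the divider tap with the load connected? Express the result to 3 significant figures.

The load sits in parallel with R_bot: R_bot‖R_L = (7430 × 10200) / (7430 + 10200) = 4299 Ω.
V_out = 34.1 × 4299 / (988 + 4299) = 34.1 × 4299/5287 = 27.7 V.

V_out ≈ 27.7 V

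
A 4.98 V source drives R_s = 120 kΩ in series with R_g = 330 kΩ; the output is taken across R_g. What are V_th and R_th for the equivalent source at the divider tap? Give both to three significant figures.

V_th = 3.65 V, R_th = 88.0 kΩ

V_th is the open-circuit tap voltage: 4.98 × 330/(120 + 330) = 3.65 V.
With the supply zeroed, R_s and R_g appear in parallel from the tap: R_th = R_s‖R_g = (120 × 330)/450.0 = 88.0 kΩ.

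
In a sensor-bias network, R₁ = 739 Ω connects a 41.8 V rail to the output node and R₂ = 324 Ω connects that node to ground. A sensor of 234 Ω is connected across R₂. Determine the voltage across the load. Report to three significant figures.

The load sits in parallel with R₂: R₂‖R_L = (324 × 234) / (324 + 234) = 135.9 Ω.
V_out = 41.8 × 135.9 / (739 + 135.9) = 41.8 × 135.9/874.9 = 6.49 V.
(Unloaded it would have been 12.7 V.)

V_out ≈ 6.49 V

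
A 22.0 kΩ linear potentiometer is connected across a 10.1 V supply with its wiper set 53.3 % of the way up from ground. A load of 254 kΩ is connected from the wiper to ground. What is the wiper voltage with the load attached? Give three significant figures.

The wiper splits the pot into (1−α)R = 10.27 kΩ above and αR = 11.73 kΩ below.
Lower section ‖ load = 11.21 kΩ.
V_wiper = 10.1 × 11.21/(10.27 + 11.21) = 5.27 V.

V ≈ 5.27 V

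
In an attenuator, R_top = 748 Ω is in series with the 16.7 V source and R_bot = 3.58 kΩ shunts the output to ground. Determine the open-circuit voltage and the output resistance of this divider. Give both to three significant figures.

V_th = 13.8 V, R_th = 619 Ω

V_th is the open-circuit tap voltage: 16.7 × 3580/(748 + 3580) = 13.8 V.
With the supply zeroed, R_top and R_bot appear in parallel from the tap: R_th = R_top‖R_bot = (748 × 3580)/4328 = 619 Ω.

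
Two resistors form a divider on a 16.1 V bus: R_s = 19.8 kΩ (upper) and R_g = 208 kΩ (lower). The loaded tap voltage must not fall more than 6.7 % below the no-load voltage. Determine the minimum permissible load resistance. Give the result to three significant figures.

R_L(min) ≈ 252 kΩ

Output resistance R_th = R_s‖R_g = (19.8 × 208)/227.8 = 18.08 kΩ.
The fractional drop is R_th/(R_th + R_L); requiring this ≤ 0.0670 gives R_L ≥ R_th(1/0.0670 − 1) = 18.08 × 13.93 = 252 kΩ.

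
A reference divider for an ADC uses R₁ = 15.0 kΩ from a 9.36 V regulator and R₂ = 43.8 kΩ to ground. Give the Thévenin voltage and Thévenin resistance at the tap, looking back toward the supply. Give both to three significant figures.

V_th is the open-circuit tap voltage: 9.36 × 43.8/(15.0 + 43.8) = 6.97 V.
With the supply zeroed, R₁ and R₂ appear in parallel from the tap: R_th = R₁‖R₂ = (15.0 × 43.8)/58.80 = 11.2 kΩ.

V_th = 6.97 V, R_th = 11.2 kΩ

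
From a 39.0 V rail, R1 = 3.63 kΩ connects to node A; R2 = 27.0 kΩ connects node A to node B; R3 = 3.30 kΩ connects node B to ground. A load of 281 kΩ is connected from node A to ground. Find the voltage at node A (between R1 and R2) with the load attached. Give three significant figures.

Below node A the series string R2+R3 = 30.30 kΩ sits in parallel with the 281 kΩ load: 27.35 kΩ.
V_A = 39.0 × 27.35/(3.63 + 27.35) = 34.4 V.

V ≈ 34.4 V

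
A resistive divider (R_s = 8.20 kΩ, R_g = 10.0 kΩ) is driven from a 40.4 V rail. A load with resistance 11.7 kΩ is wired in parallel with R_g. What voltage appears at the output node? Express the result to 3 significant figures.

V_out ≈ 16.0 V

The load sits in parallel with R_g: R_g‖R_L = (10.0 × 11.7) / (10.0 + 11.7) = 5.392 kΩ.
V_out = 40.4 × 5.392 / (8.20 + 5.392) = 40.4 × 5.392/13.59 = 16.0 V.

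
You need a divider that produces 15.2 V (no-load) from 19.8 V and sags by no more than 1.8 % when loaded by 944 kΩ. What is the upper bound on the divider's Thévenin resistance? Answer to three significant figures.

R_th ≤ 17.3 kΩ

Loading drop = R_th/(R_th + R_L) ≤ 0.0180, so R_th ≤ R_L · ε/(1−ε) = 944 kΩ × 0.0180/0.9820 = 17.3 kΩ.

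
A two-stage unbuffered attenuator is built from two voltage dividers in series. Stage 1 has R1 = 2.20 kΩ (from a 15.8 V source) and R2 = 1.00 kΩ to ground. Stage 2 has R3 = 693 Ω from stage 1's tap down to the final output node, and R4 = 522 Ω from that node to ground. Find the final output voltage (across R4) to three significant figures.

V_out ≈ 1.35 V

Stage 2 presents R3+R4 = 1215 Ω as a load on stage 1's tap.
Stage 1's lower leg becomes R2‖(R3+R4) = 548.5 Ω, so V_mid = 15.8 × 548.5/2749 = 3.153 V.
Stage 2 is itself unloaded: V_out = V_mid × R4/(R3+R4) = 3.153 × 522/1215 = 1.35 V.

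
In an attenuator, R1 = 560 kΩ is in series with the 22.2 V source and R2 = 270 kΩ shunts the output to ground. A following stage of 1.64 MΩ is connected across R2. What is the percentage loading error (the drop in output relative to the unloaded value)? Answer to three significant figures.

Unloaded V = 22.2 × 270/830.0 = 7.2217 V.
Loaded: R2‖R_L = 231.8 kΩ, giving V = 22.2 × 231.8/791.8 = 6.4997 V.
Drop = (7.2217 − 6.4997) / 7.2217 = 10.0 %.

10.0 %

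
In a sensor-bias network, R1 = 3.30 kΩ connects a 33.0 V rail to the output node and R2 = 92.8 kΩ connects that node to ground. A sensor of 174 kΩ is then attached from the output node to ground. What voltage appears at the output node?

V_out ≈ 31.3 V

The load sits in parallel with R2: R2‖R_L = (92.8 × 174) / (92.8 + 174) = 60.52 kΩ.
V_out = 33.0 × 60.52 / (3.30 + 60.52) = 33.0 × 60.52/63.82 = 31.3 V.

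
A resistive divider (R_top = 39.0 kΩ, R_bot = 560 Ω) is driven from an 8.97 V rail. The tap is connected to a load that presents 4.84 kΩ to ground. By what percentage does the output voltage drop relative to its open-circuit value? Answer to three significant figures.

10.2 %

The divider's output (Thévenin) resistance is R_top‖R_bot = 552.1 Ω.
Fractional drop under load = R_th/(R_th + R_L) = 552.1 / (552.1 + 4840) = 0.1024.
So the output falls by 10.2 %.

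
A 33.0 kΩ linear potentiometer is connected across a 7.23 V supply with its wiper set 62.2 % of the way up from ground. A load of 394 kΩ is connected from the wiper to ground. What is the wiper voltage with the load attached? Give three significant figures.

V ≈ 4.41 V

The wiper splits the pot into (1−α)R = 12.47 kΩ above and αR = 20.53 kΩ below.
Lower section ‖ load = 19.51 kΩ.
V_wiper = 7.23 × 19.51/(12.47 + 19.51) = 4.41 V.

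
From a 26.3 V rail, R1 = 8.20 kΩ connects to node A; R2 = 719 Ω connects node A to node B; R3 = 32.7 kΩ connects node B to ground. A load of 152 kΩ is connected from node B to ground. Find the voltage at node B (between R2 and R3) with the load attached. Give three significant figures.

V ≈ 19.8 V

At node B, R3 is in parallel with the load: R3‖R_L = 26910 Ω.
Below node A the resistance is R2 + (R3‖R_L) = 27630 Ω, so V_A = 26.3 × 27630/35830 = 20.28 V.
Then V_B = V_A × (R3‖R_L)/(R2 + R3‖R_L) = 20.28 × 26910/27630 = 19.8 V.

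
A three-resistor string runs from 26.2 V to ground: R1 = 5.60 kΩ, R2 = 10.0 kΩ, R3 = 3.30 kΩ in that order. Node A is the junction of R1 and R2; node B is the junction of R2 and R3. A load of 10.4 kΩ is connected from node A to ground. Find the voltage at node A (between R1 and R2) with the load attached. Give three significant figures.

Below node A the series string R2+R3 = 13.30 kΩ sits in parallel with the 10.4 kΩ load: 5.836 kΩ.
V_A = 26.2 × 5.836/(5.60 + 5.836) = 13.4 V.

V ≈ 13.4 V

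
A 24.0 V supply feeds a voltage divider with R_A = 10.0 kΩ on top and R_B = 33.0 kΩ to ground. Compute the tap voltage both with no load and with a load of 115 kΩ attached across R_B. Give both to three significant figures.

Open-circuit: V = 24.0 × 33.0/(10.0 + 33.0) = 18.4 V.
With the load, R_B becomes R_B‖R_L = 25.64 kΩ, so V = 24.0 × 25.64/35.64 = 17.3 V.

Unloaded: 18.4 V; loaded: 17.3 V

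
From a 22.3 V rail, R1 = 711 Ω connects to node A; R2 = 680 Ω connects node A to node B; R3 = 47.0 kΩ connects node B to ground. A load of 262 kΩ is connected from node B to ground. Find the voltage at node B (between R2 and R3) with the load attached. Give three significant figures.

V ≈ 21.5 V

At node B, R3 is in parallel with the load: R3‖R_L = 39850 Ω.
Below node A the resistance is R2 + (R3‖R_L) = 40530 Ω, so V_A = 22.3 × 40530/41240 = 21.92 V.
Then V_B = V_A × (R3‖R_L)/(R2 + R3‖R_L) = 21.92 × 39850/40530 = 21.5 V.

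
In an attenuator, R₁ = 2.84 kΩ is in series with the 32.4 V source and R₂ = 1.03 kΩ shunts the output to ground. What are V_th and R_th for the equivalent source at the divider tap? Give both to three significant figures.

V_th is the open-circuit tap voltage: 32.4 × 1.03/(2.84 + 1.03) = 8.62 V.
With the supply zeroed, R₁ and R₂ appear in parallel from the tap: R_th = R₁‖R₂ = (2.84 × 1.03)/3.870 = 756 Ω.

V_th = 8.62 V, R_th = 756 Ω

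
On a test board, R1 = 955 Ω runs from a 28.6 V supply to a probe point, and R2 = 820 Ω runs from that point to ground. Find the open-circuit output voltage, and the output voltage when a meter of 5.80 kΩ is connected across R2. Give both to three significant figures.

Unloaded: 13.2 V; loaded: 12.3 V

Open-circuit: V = 28.6 × 820/(955 + 820) = 13.2 V.
With the load, R2 becomes R2‖R_L = 718.4 Ω, so V = 28.6 × 718.4/1673 = 12.3 V.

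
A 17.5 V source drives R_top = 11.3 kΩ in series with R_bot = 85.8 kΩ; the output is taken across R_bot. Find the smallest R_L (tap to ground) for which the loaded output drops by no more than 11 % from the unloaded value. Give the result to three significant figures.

Output resistance R_th = R_top‖R_bot = (11.3 × 85.8)/97.10 = 9.985 kΩ.
The fractional drop is R_th/(R_th + R_L); requiring this ≤ 0.110 gives R_L ≥ R_th(1/0.110 − 1) = 9.985 × 8.091 = 80.8 kΩ.

R_L(min) ≈ 80.8 kΩ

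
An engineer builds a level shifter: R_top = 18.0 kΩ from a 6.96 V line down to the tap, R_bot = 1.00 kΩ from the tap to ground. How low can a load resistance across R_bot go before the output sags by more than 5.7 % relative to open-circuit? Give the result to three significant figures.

Output resistance R_th = R_top‖R_bot = (18000 × 1000)/19000 = 947.4 Ω.
The fractional drop is R_th/(R_th + R_L); requiring this ≤ 0.0570 gives R_L ≥ R_th(1/0.0570 − 1) = 947.4 × 16.54 = 15.7 kΩ.

R_L(min) ≈ 15.7 kΩ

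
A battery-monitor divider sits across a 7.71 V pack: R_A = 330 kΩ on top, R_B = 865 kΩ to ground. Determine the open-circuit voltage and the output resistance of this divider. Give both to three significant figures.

V_th = 5.58 V, R_th = 239 kΩ

V_th is the open-circuit tap voltage: 7.71 × 865/(330 + 865) = 5.58 V.
With the supply zeroed, R_A and R_B appear in parallel from the tap: R_th = R_A‖R_B = (330 × 865)/1195 = 239 kΩ.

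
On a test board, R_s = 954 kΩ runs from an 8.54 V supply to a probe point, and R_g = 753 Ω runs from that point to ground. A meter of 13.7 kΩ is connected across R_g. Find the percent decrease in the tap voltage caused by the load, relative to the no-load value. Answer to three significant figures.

5.21 %

The divider's output (Thévenin) resistance is R_s‖R_g = 752.4 Ω.
Fractional drop under load = R_th/(R_th + R_L) = 752.4 / (752.4 + 13700) = 0.05206.
So the output falls by 5.21 %.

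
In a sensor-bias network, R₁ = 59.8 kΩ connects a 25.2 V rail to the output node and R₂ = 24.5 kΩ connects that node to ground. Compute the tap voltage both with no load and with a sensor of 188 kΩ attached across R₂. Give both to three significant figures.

Unloaded: 7.32 V; loaded: 6.70 V

Open-circuit: V = 25.2 × 24.5/(59.8 + 24.5) = 7.32 V.
With the load, R₂ becomes R₂‖R_L = 21.68 kΩ, so V = 25.2 × 21.68/81.48 = 6.70 V.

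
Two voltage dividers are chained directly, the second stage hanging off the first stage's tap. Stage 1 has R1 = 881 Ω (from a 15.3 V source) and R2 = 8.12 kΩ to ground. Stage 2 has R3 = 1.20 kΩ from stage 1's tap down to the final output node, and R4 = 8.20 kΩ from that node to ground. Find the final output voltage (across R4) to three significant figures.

V_out ≈ 11.1 V

Stage 2 presents R3+R4 = 9400 Ω as a load on stage 1's tap.
Stage 1's lower leg becomes R2‖(R3+R4) = 4357 Ω, so V_mid = 15.3 × 4357/5238 = 12.73 V.
Stage 2 is itself unloaded: V_out = V_mid × R4/(R3+R4) = 12.73 × 8200/9400 = 11.1 V.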